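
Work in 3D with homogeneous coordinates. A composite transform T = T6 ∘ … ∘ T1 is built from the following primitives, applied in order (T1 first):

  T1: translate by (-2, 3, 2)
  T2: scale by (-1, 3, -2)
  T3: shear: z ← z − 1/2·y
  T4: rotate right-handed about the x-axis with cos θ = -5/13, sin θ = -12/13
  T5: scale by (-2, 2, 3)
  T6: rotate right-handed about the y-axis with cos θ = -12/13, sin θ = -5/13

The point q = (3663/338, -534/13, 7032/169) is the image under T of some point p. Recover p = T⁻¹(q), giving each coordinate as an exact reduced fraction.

T1 = [1 0 0 -2; 0 1 0 3; 0 0 1 2; 0 0 0 1]
T2·T1 = [-1 0 0 2; 0 3 0 9; 0 0 -2 -4; 0 0 0 1]
T3·…·T1 = [-1 0 0 2; 0 3 0 9; 0 -3/2 -2 -17/2; 0 0 0 1]
T4·…·T1 = [-1 0 0 2; 0 -33/13 -24/13 -147/13; 0 -57/26 10/13 -131/26; 0 0 0 1]
T5·…·T1 = [2 0 0 -4; 0 -66/13 -48/13 -294/13; 0 -171/26 30/13 -393/26; 0 0 0 1]
T6·…·T1 = [-24/13 855/338 -150/169 3213/338; 0 -66/13 -48/13 -294/13; 10/13 1026/169 -360/169 2098/169; 0 0 0 1]
det M = -72; M⁻¹ = [-6/13 0 5/26 2; 20/507 -5/78 16/169 -3; -55/1014 -19/104 -22/169 -2; 0 0 0 1]
M⁻¹ · (3663/338, -534/13, 7032/169)ᵀ = (5, 4, -1/2)ᵀ

p = (5, 4, -1/2)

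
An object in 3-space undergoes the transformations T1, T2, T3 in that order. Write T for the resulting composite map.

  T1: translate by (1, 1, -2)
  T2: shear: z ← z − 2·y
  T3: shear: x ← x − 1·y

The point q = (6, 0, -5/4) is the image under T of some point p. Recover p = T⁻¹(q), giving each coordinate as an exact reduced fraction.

T1 = [1 0 0 1; 0 1 0 1; 0 0 1 -2; 0 0 0 1]
T2·T1 = [1 0 0 1; 0 1 0 1; 0 -2 1 -4; 0 0 0 1]
T3·…·T1 = [1 -1 0 0; 0 1 0 1; 0 -2 1 -4; 0 0 0 1]
det M = 1; M⁻¹ = [1 1 0 -1; 0 1 0 -1; 0 2 1 2; 0 0 0 1]
M⁻¹ · (6, 0, -5/4)ᵀ = (5, -1, 3/4)ᵀ

p = (5, -1, 3/4)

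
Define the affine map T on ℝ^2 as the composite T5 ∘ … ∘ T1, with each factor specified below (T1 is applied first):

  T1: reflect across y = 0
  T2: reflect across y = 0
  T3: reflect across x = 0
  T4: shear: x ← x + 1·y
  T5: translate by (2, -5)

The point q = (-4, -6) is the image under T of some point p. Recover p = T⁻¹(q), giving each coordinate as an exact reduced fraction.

T1 = [1 0 0; 0 -1 0; 0 0 1]
T2·T1 = [1 0 0; 0 1 0; 0 0 1]
T3·…·T1 = [-1 0 0; 0 1 0; 0 0 1]
T4·…·T1 = [-1 1 0; 0 1 0; 0 0 1]
T5·…·T1 = [-1 1 2; 0 1 -5; 0 0 1]
det M = -1; M⁻¹ = [-1 1 7; 0 1 5; 0 0 1]
M⁻¹ · (-4, -6)ᵀ = (5, -1)ᵀ

p = (5, -1)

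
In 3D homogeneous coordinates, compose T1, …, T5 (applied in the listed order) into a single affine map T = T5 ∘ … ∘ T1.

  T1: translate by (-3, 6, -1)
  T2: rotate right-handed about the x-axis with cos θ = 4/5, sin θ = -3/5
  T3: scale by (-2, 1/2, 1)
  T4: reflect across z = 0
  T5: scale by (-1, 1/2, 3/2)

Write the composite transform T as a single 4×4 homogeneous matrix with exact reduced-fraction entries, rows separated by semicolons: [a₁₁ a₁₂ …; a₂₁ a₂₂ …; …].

T1 = [1 0 0 -3; 0 1 0 6; 0 0 1 -1; 0 0 0 1]
T2·T1 = [1 0 0 -3; 0 4/5 3/5 21/5; 0 -3/5 4/5 -22/5; 0 0 0 1]
T3·…·T1 = [-2 0 0 6; 0 2/5 3/10 21/10; 0 -3/5 4/5 -22/5; 0 0 0 1]
T4·…·T1 = [-2 0 0 6; 0 2/5 3/10 21/10; 0 3/5 -4/5 22/5; 0 0 0 1]
T5·…·T1 = [2 0 0 -6; 0 1/5 3/20 21/20; 0 9/10 -6/5 33/5; 0 0 0 1]

T = [2 0 0 -6; 0 1/5 3/20 21/20; 0 9/10 -6/5 33/5; 0 0 0 1]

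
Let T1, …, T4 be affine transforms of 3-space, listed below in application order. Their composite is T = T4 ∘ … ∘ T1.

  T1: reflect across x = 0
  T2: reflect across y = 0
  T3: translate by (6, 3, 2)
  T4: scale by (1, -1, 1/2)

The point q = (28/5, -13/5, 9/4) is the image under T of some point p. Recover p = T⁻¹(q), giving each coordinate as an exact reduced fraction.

p = (2/5, 2/5, 5/2)

T1 = [-1 0 0 0; 0 1 0 0; 0 0 1 0; 0 0 0 1]
T2·T1 = [-1 0 0 0; 0 -1 0 0; 0 0 1 0; 0 0 0 1]
T3·…·T1 = [-1 0 0 6; 0 -1 0 3; 0 0 1 2; 0 0 0 1]
T4·…·T1 = [-1 0 0 6; 0 1 0 -3; 0 0 1/2 1; 0 0 0 1]
det M = -1/2; M⁻¹ = [-1 0 0 6; 0 1 0 3; 0 0 2 -2; 0 0 0 1]
M⁻¹ · (28/5, -13/5, 9/4)ᵀ = (2/5, 2/5, 5/2)ᵀ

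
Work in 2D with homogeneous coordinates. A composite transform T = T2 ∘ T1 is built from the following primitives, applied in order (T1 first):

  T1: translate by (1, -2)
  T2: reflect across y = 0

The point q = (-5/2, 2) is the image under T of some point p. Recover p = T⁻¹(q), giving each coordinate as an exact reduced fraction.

p = (-7/2, 0)

T1 = [1 0 1; 0 1 -2; 0 0 1]
T2·T1 = [1 0 1; 0 -1 2; 0 0 1]
det M = -1; M⁻¹ = [1 0 -1; 0 -1 2; 0 0 1]
M⁻¹ · (-5/2, 2)ᵀ = (-7/2, 0)ᵀ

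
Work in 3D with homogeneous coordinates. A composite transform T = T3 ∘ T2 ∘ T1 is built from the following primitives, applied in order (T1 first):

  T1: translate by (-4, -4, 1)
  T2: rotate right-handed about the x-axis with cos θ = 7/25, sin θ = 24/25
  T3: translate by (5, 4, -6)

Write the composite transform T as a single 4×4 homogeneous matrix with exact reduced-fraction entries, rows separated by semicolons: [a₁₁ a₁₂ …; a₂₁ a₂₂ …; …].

T = [1 0 0 1; 0 7/25 -24/25 48/25; 0 24/25 7/25 -239/25; 0 0 0 1]

T1 = [1 0 0 -4; 0 1 0 -4; 0 0 1 1; 0 0 0 1]
T2·T1 = [1 0 0 -4; 0 7/25 -24/25 -52/25; 0 24/25 7/25 -89/25; 0 0 0 1]
T3·…·T1 = [1 0 0 1; 0 7/25 -24/25 48/25; 0 24/25 7/25 -239/25; 0 0 0 1]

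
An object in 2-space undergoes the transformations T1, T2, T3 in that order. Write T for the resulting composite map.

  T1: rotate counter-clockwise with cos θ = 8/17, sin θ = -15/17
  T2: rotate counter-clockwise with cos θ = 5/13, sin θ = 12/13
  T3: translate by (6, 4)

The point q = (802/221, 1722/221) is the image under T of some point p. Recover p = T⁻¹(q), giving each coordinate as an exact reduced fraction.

p = (-2, 4)

T1 = [8/17 15/17 0; -15/17 8/17 0; 0 0 1]
T2·T1 = [220/221 -21/221 0; 21/221 220/221 0; 0 0 1]
T3·…·T1 = [220/221 -21/221 6; 21/221 220/221 4; 0 0 1]
det M = 1; M⁻¹ = [220/221 21/221 -108/17; -21/221 220/221 -58/17; 0 0 1]
M⁻¹ · (802/221, 1722/221)ᵀ = (-2, 4)ᵀ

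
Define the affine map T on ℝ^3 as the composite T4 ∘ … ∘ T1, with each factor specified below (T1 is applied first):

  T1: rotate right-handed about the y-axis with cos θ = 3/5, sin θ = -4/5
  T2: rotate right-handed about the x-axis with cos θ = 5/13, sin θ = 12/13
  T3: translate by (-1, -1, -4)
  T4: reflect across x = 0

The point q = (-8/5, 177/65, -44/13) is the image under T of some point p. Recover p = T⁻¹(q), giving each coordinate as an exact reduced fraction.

T1 = [3/5 0 -4/5 0; 0 1 0 0; 4/5 0 3/5 0; 0 0 0 1]
T2·T1 = [3/5 0 -4/5 0; -48/65 5/13 -36/65 0; 4/13 12/13 3/13 0; 0 0 0 1]
T3·…·T1 = [3/5 0 -4/5 -1; -48/65 5/13 -36/65 -1; 4/13 12/13 3/13 -4; 0 0 0 1]
T4·…·T1 = [-3/5 0 4/5 1; -48/65 5/13 -36/65 -1; 4/13 12/13 3/13 -4; 0 0 0 1]
det M = -1; M⁻¹ = [-3/5 -48/65 4/13 71/65; 0 5/13 12/13 53/13; 4/5 -36/65 3/13 -28/65; 0 0 0 1]
M⁻¹ · (-8/5, 177/65, -44/13)ᵀ = (-1, 2, -4)ᵀ

p = (-1, 2, -4)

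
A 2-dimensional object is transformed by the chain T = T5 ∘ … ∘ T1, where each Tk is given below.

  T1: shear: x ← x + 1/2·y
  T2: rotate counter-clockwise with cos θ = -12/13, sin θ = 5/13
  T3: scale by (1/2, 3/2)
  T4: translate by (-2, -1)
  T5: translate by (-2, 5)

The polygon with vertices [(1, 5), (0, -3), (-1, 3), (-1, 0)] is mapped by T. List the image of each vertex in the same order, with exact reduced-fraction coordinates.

image vertices: (-171/26, -47/52), (-71/26, 379/52), (-125/26, 7/52), (-46/13, 89/26)

T1 shear: x ← x + 1/2·y: (1, 5) → (7/2, 5); (0, -3) → (-3/2, -3); (-1, 3) → (1/2, 3); (-1, 0) → (-1, 0)
T2 rotate counter-clockwise with cos θ = -12/13, sin θ = 5/13: (7/2, 5) → (-67/13, -85/26); (-3/2, -3) → (33/13, 57/26); (1/2, 3) → (-21/13, -67/26); (-1, 0) → (12/13, -5/13)
T3 scale by (1/2, 3/2): (-67/13, -85/26) → (-67/26, -255/52); (33/13, 57/26) → (33/26, 171/52); (-21/13, -67/26) → (-21/26, -201/52); (12/13, -5/13) → (6/13, -15/26)
T4 translate by (-2, -1): (-67/26, -255/52) → (-119/26, -307/52); (33/26, 171/52) → (-19/26, 119/52); (-21/26, -201/52) → (-73/26, -253/52); (6/13, -15/26) → (-20/13, -41/26)
T5 translate by (-2, 5): (-119/26, -307/52) → (-171/26, -47/52); (-19/26, 119/52) → (-71/26, 379/52); (-73/26, -253/52) → (-125/26, 7/52); (-20/13, -41/26) → (-46/13, 89/26)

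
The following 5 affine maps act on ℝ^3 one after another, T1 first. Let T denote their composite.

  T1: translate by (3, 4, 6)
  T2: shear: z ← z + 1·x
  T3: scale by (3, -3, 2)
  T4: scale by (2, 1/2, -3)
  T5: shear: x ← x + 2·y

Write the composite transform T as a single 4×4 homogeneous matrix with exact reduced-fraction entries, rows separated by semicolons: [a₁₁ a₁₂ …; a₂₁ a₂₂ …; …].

T = [6 -3 0 6; 0 -3/2 0 -6; -6 0 -6 -54; 0 0 0 1]

T1 = [1 0 0 3; 0 1 0 4; 0 0 1 6; 0 0 0 1]
T2·T1 = [1 0 0 3; 0 1 0 4; 1 0 1 9; 0 0 0 1]
T3·…·T1 = [3 0 0 9; 0 -3 0 -12; 2 0 2 18; 0 0 0 1]
T4·…·T1 = [6 0 0 18; 0 -3/2 0 -6; -6 0 -6 -54; 0 0 0 1]
T5·…·T1 = [6 -3 0 6; 0 -3/2 0 -6; -6 0 -6 -54; 0 0 0 1]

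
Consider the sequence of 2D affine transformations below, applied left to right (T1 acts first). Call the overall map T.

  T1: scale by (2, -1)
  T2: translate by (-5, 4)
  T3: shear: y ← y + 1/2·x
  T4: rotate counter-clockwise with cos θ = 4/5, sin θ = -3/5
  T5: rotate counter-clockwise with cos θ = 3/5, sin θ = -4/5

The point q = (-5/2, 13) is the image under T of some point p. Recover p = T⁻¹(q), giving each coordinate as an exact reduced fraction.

p = (-4, 0)

T1 = [2 0 0; 0 -1 0; 0 0 1]
T2·T1 = [2 0 -5; 0 -1 4; 0 0 1]
T3·…·T1 = [2 0 -5; 1 -1 3/2; 0 0 1]
T4·…·T1 = [11/5 -3/5 -31/10; -2/5 -4/5 21/5; 0 0 1]
T5·…·T1 = [1 -1 3/2; -2 0 5; 0 0 1]
det M = -2; M⁻¹ = [0 -1/2 5/2; -1 -1/2 4; 0 0 1]
M⁻¹ · (-5/2, 13)ᵀ = (-4, 0)ᵀ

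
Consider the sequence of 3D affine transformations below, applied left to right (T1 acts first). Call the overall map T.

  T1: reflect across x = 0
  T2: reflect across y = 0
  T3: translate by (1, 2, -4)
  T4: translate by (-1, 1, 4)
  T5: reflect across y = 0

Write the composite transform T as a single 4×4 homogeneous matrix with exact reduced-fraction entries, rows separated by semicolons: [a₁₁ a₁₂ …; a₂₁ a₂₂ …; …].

T1 = [-1 0 0 0; 0 1 0 0; 0 0 1 0; 0 0 0 1]
T2·T1 = [-1 0 0 0; 0 -1 0 0; 0 0 1 0; 0 0 0 1]
T3·…·T1 = [-1 0 0 1; 0 -1 0 2; 0 0 1 -4; 0 0 0 1]
T4·…·T1 = [-1 0 0 0; 0 -1 0 3; 0 0 1 0; 0 0 0 1]
T5·…·T1 = [-1 0 0 0; 0 1 0 -3; 0 0 1 0; 0 0 0 1]

T = [-1 0 0 0; 0 1 0 -3; 0 0 1 0; 0 0 0 1]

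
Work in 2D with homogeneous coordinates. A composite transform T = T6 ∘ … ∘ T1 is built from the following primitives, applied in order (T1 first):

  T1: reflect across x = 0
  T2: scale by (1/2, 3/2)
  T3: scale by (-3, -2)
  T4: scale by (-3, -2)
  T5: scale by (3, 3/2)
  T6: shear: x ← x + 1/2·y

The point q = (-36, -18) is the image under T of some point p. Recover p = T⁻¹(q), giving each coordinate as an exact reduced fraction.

p = (2, -2)

T1 = [-1 0 0; 0 1 0; 0 0 1]
T2·T1 = [-1/2 0 0; 0 3/2 0; 0 0 1]
T3·…·T1 = [3/2 0 0; 0 -3 0; 0 0 1]
T4·…·T1 = [-9/2 0 0; 0 6 0; 0 0 1]
T5·…·T1 = [-27/2 0 0; 0 9 0; 0 0 1]
T6·…·T1 = [-27/2 9/2 0; 0 9 0; 0 0 1]
det M = -243/2; M⁻¹ = [-2/27 1/27 0; 0 1/9 0; 0 0 1]
M⁻¹ · (-36, -18)ᵀ = (2, -2)ᵀ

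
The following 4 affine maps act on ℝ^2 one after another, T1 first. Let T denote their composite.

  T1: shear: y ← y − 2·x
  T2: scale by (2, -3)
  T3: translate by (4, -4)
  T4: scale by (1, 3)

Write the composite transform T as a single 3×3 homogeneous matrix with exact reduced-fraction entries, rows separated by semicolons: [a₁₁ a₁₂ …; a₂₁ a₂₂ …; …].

T = [2 0 4; 18 -9 -12; 0 0 1]

T1 = [1 0 0; -2 1 0; 0 0 1]
T2·T1 = [2 0 0; 6 -3 0; 0 0 1]
T3·…·T1 = [2 0 4; 6 -3 -4; 0 0 1]
T4·…·T1 = [2 0 4; 18 -9 -12; 0 0 1]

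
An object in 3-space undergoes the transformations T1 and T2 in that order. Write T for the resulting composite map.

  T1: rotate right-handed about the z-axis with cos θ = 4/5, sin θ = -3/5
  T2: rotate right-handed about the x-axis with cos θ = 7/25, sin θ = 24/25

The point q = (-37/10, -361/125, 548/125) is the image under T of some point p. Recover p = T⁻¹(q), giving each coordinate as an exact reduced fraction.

T1 = [4/5 3/5 0 0; -3/5 4/5 0 0; 0 0 1 0; 0 0 0 1]
T2·T1 = [4/5 3/5 0 0; -21/125 28/125 -24/25 0; -72/125 96/125 7/25 0; 0 0 0 1]
det M = 1; M⁻¹ = [4/5 -21/125 -72/125 0; 3/5 28/125 96/125 0; 0 -24/25 7/25 0; 0 0 0 1]
M⁻¹ · (-37/10, -361/125, 548/125)ᵀ = (-5, 1/2, 4)ᵀ

p = (-5, 1/2, 4)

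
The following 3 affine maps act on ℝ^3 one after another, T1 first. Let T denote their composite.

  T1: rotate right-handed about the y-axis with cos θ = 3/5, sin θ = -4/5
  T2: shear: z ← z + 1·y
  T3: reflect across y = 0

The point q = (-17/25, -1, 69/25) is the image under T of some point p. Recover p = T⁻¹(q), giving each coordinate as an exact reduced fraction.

p = (1, 1, 8/5)

T1 = [3/5 0 -4/5 0; 0 1 0 0; 4/5 0 3/5 0; 0 0 0 1]
T2·T1 = [3/5 0 -4/5 0; 0 1 0 0; 4/5 1 3/5 0; 0 0 0 1]
T3·…·T1 = [3/5 0 -4/5 0; 0 -1 0 0; 4/5 1 3/5 0; 0 0 0 1]
det M = -1; M⁻¹ = [3/5 4/5 4/5 0; 0 -1 0 0; -4/5 3/5 3/5 0; 0 0 0 1]
M⁻¹ · (-17/25, -1, 69/25)ᵀ = (1, 1, 8/5)ᵀ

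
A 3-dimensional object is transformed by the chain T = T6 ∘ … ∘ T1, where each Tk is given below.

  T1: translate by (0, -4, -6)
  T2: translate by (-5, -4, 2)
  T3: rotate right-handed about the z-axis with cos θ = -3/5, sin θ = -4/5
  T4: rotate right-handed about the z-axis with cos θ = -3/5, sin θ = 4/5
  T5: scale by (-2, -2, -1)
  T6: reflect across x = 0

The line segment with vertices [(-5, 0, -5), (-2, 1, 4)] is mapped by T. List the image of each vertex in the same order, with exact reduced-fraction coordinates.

image vertices: (-20, 16, 9), (-14, 14, 0)

T1 translate by (0, -4, -6): (-5, 0, -5) → (-5, -4, -11); (-2, 1, 4) → (-2, -3, -2)
T2 translate by (-5, -4, 2): (-5, -4, -11) → (-10, -8, -9); (-2, -3, -2) → (-7, -7, 0)
T3 rotate right-handed about the z-axis with cos θ = -3/5, sin θ = -4/5: (-10, -8, -9) → (-2/5, 64/5, -9); (-7, -7, 0) → (-7/5, 49/5, 0)
T4 rotate right-handed about the z-axis with cos θ = -3/5, sin θ = 4/5: (-2/5, 64/5, -9) → (-10, -8, -9); (-7/5, 49/5, 0) → (-7, -7, 0)
T5 scale by (-2, -2, -1): (-10, -8, -9) → (20, 16, 9); (-7, -7, 0) → (14, 14, 0)
T6 reflect across x = 0: (20, 16, 9) → (-20, 16, 9); (14, 14, 0) → (-14, 14, 0)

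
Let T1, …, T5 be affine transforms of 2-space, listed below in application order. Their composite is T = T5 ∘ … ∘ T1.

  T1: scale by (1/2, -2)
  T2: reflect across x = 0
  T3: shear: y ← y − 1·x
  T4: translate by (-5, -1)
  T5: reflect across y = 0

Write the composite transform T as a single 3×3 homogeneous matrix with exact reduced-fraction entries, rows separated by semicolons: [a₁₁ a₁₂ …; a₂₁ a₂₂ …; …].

T = [-1/2 0 -5; -1/2 2 1; 0 0 1]

T1 = [1/2 0 0; 0 -2 0; 0 0 1]
T2·T1 = [-1/2 0 0; 0 -2 0; 0 0 1]
T3·…·T1 = [-1/2 0 0; 1/2 -2 0; 0 0 1]
T4·…·T1 = [-1/2 0 -5; 1/2 -2 -1; 0 0 1]
T5·…·T1 = [-1/2 0 -5; -1/2 2 1; 0 0 1]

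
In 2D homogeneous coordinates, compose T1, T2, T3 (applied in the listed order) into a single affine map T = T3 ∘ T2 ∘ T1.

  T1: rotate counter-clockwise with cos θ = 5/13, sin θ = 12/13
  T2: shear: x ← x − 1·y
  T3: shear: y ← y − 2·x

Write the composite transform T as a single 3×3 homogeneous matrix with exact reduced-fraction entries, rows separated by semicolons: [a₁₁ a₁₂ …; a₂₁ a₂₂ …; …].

T1 = [5/13 -12/13 0; 12/13 5/13 0; 0 0 1]
T2·T1 = [-7/13 -17/13 0; 12/13 5/13 0; 0 0 1]
T3·…·T1 = [-7/13 -17/13 0; 2 3 0; 0 0 1]

T = [-7/13 -17/13 0; 2 3 0; 0 0 1]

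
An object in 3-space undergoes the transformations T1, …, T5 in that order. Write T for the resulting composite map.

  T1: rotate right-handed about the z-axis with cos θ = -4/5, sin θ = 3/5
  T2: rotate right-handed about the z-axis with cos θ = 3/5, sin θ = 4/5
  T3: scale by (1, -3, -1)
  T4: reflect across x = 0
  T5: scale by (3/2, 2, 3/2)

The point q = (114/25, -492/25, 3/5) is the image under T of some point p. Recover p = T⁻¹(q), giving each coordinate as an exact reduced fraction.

p = (2, -4, -2/5)

T1 = [-4/5 -3/5 0 0; 3/5 -4/5 0 0; 0 0 1 0; 0 0 0 1]
T2·T1 = [-24/25 7/25 0 0; -7/25 -24/25 0 0; 0 0 1 0; 0 0 0 1]
T3·…·T1 = [-24/25 7/25 0 0; 21/25 72/25 0 0; 0 0 -1 0; 0 0 0 1]
T4·…·T1 = [24/25 -7/25 0 0; 21/25 72/25 0 0; 0 0 -1 0; 0 0 0 1]
T5·…·T1 = [36/25 -21/50 0 0; 42/25 144/25 0 0; 0 0 -3/2 0; 0 0 0 1]
det M = -27/2; M⁻¹ = [16/25 7/150 0 0; -14/75 4/25 0 0; 0 0 -2/3 0; 0 0 0 1]
M⁻¹ · (114/25, -492/25, 3/5)ᵀ = (2, -4, -2/5)ᵀ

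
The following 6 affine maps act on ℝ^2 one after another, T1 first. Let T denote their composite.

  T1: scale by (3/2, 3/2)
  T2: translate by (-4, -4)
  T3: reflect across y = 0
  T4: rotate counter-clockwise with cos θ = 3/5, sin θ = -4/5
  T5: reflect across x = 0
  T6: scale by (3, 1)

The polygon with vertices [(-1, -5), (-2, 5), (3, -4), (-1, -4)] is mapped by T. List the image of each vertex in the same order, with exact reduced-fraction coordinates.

T1 scale by (3/2, 3/2): (-1, -5) → (-3/2, -15/2); (-2, 5) → (-3, 15/2); (3, -4) → (9/2, -6); (-1, -4) → (-3/2, -6)
T2 translate by (-4, -4): (-3/2, -15/2) → (-11/2, -23/2); (-3, 15/2) → (-7, 7/2); (9/2, -6) → (1/2, -10); (-3/2, -6) → (-11/2, -10)
T3 reflect across y = 0: (-11/2, -23/2) → (-11/2, 23/2); (-7, 7/2) → (-7, -7/2); (1/2, -10) → (1/2, 10); (-11/2, -10) → (-11/2, 10)
T4 rotate counter-clockwise with cos θ = 3/5, sin θ = -4/5: (-11/2, 23/2) → (59/10, 113/10); (-7, -7/2) → (-7, 7/2); (1/2, 10) → (83/10, 28/5); (-11/2, 10) → (47/10, 52/5)
T5 reflect across x = 0: (59/10, 113/10) → (-59/10, 113/10); (-7, 7/2) → (7, 7/2); (83/10, 28/5) → (-83/10, 28/5); (47/10, 52/5) → (-47/10, 52/5)
T6 scale by (3, 1): (-59/10, 113/10) → (-177/10, 113/10); (7, 7/2) → (21, 7/2); (-83/10, 28/5) → (-249/10, 28/5); (-47/10, 52/5) → (-141/10, 52/5)

image vertices: (-177/10, 113/10), (21, 7/2), (-249/10, 28/5), (-141/10, 52/5)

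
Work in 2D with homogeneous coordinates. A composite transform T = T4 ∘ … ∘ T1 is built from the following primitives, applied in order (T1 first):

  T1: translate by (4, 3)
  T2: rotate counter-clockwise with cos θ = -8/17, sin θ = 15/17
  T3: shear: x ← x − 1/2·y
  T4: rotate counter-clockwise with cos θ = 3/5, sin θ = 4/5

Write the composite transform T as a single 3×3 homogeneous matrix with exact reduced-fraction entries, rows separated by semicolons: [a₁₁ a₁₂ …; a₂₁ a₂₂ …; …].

T = [-213/170 -1/85 -429/85; -1/5 -4/5 -16/5; 0 0 1]

T1 = [1 0 4; 0 1 3; 0 0 1]
T2·T1 = [-8/17 -15/17 -77/17; 15/17 -8/17 36/17; 0 0 1]
T3·…·T1 = [-31/34 -11/17 -95/17; 15/17 -8/17 36/17; 0 0 1]
T4·…·T1 = [-213/170 -1/85 -429/85; -1/5 -4/5 -16/5; 0 0 1]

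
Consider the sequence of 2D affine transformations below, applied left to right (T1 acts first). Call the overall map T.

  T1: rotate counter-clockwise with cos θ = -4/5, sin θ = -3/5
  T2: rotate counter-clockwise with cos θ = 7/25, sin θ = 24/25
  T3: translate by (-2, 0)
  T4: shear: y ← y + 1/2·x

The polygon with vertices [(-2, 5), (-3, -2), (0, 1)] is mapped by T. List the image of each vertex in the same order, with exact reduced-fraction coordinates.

T1 rotate counter-clockwise with cos θ = -4/5, sin θ = -3/5: (-2, 5) → (23/5, -14/5); (-3, -2) → (6/5, 17/5); (0, 1) → (3/5, -4/5)
T2 rotate counter-clockwise with cos θ = 7/25, sin θ = 24/25: (23/5, -14/5) → (497/125, 454/125); (6/5, 17/5) → (-366/125, 263/125); (3/5, -4/5) → (117/125, 44/125)
T3 translate by (-2, 0): (497/125, 454/125) → (247/125, 454/125); (-366/125, 263/125) → (-616/125, 263/125); (117/125, 44/125) → (-133/125, 44/125)
T4 shear: y ← y + 1/2·x: (247/125, 454/125) → (247/125, 231/50); (-616/125, 263/125) → (-616/125, -9/25); (-133/125, 44/125) → (-133/125, -9/50)

image vertices: (247/125, 231/50), (-616/125, -9/25), (-133/125, -9/50)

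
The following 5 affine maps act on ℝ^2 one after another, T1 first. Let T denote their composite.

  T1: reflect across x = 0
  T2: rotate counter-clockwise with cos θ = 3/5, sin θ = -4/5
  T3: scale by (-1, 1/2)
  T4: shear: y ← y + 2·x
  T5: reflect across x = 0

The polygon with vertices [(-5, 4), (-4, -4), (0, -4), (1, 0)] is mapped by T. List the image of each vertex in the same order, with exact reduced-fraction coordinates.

T1 reflect across x = 0: (-5, 4) → (5, 4); (-4, -4) → (4, -4); (0, -4) → (0, -4); (1, 0) → (-1, 0)
T2 rotate counter-clockwise with cos θ = 3/5, sin θ = -4/5: (5, 4) → (31/5, -8/5); (4, -4) → (-4/5, -28/5); (0, -4) → (-16/5, -12/5); (-1, 0) → (-3/5, 4/5)
T3 scale by (-1, 1/2): (31/5, -8/5) → (-31/5, -4/5); (-4/5, -28/5) → (4/5, -14/5); (-16/5, -12/5) → (16/5, -6/5); (-3/5, 4/5) → (3/5, 2/5)
T4 shear: y ← y + 2·x: (-31/5, -4/5) → (-31/5, -66/5); (4/5, -14/5) → (4/5, -6/5); (16/5, -6/5) → (16/5, 26/5); (3/5, 2/5) → (3/5, 8/5)
T5 reflect across x = 0: (-31/5, -66/5) → (31/5, -66/5); (4/5, -6/5) → (-4/5, -6/5); (16/5, 26/5) → (-16/5, 26/5); (3/5, 8/5) → (-3/5, 8/5)

image vertices: (31/5, -66/5), (-4/5, -6/5), (-16/5, 26/5), (-3/5, 8/5)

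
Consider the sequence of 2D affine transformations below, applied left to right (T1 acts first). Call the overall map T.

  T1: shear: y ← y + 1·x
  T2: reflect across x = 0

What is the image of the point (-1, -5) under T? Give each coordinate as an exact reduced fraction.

T(p) = (1, -6)

T1 shear: y ← y + 1·x: (-1, -5) → (-1, -6)
T2 reflect across x = 0: (-1, -6) → (1, -6)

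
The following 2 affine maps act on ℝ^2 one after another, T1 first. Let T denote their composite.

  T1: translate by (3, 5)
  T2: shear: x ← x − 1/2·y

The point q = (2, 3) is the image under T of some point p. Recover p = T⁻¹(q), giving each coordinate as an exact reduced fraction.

T1 = [1 0 3; 0 1 5; 0 0 1]
T2·T1 = [1 -1/2 1/2; 0 1 5; 0 0 1]
det M = 1; M⁻¹ = [1 1/2 -3; 0 1 -5; 0 0 1]
M⁻¹ · (2, 3)ᵀ = (1/2, -2)ᵀ

p = (1/2, -2)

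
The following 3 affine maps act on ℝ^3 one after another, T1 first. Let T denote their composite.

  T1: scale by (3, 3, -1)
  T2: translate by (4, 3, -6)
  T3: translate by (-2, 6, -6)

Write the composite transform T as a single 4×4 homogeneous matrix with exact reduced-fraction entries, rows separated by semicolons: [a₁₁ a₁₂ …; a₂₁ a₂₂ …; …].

T1 = [3 0 0 0; 0 3 0 0; 0 0 -1 0; 0 0 0 1]
T2·T1 = [3 0 0 4; 0 3 0 3; 0 0 -1 -6; 0 0 0 1]
T3·…·T1 = [3 0 0 2; 0 3 0 9; 0 0 -1 -12; 0 0 0 1]

T = [3 0 0 2; 0 3 0 9; 0 0 -1 -12; 0 0 0 1]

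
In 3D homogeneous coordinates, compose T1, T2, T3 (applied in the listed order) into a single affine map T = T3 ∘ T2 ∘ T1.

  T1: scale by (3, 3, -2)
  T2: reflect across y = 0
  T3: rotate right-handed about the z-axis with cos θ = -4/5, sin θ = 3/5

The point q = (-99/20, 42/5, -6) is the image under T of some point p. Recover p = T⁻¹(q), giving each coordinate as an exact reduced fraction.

p = (3, 5/4, 3)

T1 = [3 0 0 0; 0 3 0 0; 0 0 -2 0; 0 0 0 1]
T2·T1 = [3 0 0 0; 0 -3 0 0; 0 0 -2 0; 0 0 0 1]
T3·…·T1 = [-12/5 9/5 0 0; 9/5 12/5 0 0; 0 0 -2 0; 0 0 0 1]
det M = 18; M⁻¹ = [-4/15 1/5 0 0; 1/5 4/15 0 0; 0 0 -1/2 0; 0 0 0 1]
M⁻¹ · (-99/20, 42/5, -6)ᵀ = (3, 5/4, 3)ᵀ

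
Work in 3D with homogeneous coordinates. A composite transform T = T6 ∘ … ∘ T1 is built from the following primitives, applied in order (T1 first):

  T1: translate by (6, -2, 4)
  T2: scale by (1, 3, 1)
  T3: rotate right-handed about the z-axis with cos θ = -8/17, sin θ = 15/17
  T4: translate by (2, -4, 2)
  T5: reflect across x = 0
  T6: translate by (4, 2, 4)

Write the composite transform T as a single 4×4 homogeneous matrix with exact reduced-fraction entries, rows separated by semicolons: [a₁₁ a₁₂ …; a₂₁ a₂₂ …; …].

T = [8/17 45/17 0 -8/17; 15/17 -24/17 0 104/17; 0 0 1 10; 0 0 0 1]

T1 = [1 0 0 6; 0 1 0 -2; 0 0 1 4; 0 0 0 1]
T2·T1 = [1 0 0 6; 0 3 0 -6; 0 0 1 4; 0 0 0 1]
T3·…·T1 = [-8/17 -45/17 0 42/17; 15/17 -24/17 0 138/17; 0 0 1 4; 0 0 0 1]
T4·…·T1 = [-8/17 -45/17 0 76/17; 15/17 -24/17 0 70/17; 0 0 1 6; 0 0 0 1]
T5·…·T1 = [8/17 45/17 0 -76/17; 15/17 -24/17 0 70/17; 0 0 1 6; 0 0 0 1]
T6·…·T1 = [8/17 45/17 0 -8/17; 15/17 -24/17 0 104/17; 0 0 1 10; 0 0 0 1]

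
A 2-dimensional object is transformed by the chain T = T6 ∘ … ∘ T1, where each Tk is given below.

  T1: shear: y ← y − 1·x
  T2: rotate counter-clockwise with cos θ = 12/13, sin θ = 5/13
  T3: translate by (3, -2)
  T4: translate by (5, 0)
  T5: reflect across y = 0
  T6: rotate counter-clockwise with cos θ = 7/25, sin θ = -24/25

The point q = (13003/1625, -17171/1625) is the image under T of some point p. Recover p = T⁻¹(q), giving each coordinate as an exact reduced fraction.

T1 = [1 0 0; -1 1 0; 0 0 1]
T2·T1 = [17/13 -5/13 0; -7/13 12/13 0; 0 0 1]
T3·…·T1 = [17/13 -5/13 3; -7/13 12/13 -2; 0 0 1]
T4·…·T1 = [17/13 -5/13 8; -7/13 12/13 -2; 0 0 1]
T5·…·T1 = [17/13 -5/13 8; 7/13 -12/13 2; 0 0 1]
T6·…·T1 = [287/325 -323/325 104/25; -359/325 36/325 -178/25; 0 0 1]
det M = -1; M⁻¹ = [-36/325 -323/325 -86/13; -359/325 -287/325 -22/13; 0 0 1]
M⁻¹ · (13003/1625, -17171/1625)ᵀ = (3, -6/5)ᵀ

p = (3, -6/5)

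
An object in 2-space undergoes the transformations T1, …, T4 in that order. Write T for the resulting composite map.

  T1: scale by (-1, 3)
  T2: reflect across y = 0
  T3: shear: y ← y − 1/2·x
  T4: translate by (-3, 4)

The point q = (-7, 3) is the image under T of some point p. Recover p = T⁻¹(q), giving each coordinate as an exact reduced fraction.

p = (4, 1)

T1 = [-1 0 0; 0 3 0; 0 0 1]
T2·T1 = [-1 0 0; 0 -3 0; 0 0 1]
T3·…·T1 = [-1 0 0; 1/2 -3 0; 0 0 1]
T4·…·T1 = [-1 0 -3; 1/2 -3 4; 0 0 1]
det M = 3; M⁻¹ = [-1 0 -3; -1/6 -1/3 5/6; 0 0 1]
M⁻¹ · (-7, 3)ᵀ = (4, 1)ᵀ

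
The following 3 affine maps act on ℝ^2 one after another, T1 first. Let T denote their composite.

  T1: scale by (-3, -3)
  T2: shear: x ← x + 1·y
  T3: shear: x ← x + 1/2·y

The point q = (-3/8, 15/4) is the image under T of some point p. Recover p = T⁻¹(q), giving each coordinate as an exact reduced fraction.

T1 = [-3 0 0; 0 -3 0; 0 0 1]
T2·T1 = [-3 -3 0; 0 -3 0; 0 0 1]
T3·…·T1 = [-3 -9/2 0; 0 -3 0; 0 0 1]
det M = 9; M⁻¹ = [-1/3 1/2 0; 0 -1/3 0; 0 0 1]
M⁻¹ · (-3/8, 15/4)ᵀ = (2, -5/4)ᵀ

p = (2, -5/4)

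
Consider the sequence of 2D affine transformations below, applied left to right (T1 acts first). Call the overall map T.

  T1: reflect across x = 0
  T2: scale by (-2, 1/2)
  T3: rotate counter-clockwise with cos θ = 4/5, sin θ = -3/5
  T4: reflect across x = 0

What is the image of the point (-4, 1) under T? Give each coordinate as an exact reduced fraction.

T(p) = (61/10, 26/5)

T1 reflect across x = 0: (-4, 1) → (4, 1)
T2 scale by (-2, 1/2): (4, 1) → (-8, 1/2)
T3 rotate counter-clockwise with cos θ = 4/5, sin θ = -3/5: (-8, 1/2) → (-61/10, 26/5)
T4 reflect across x = 0: (-61/10, 26/5) → (61/10, 26/5)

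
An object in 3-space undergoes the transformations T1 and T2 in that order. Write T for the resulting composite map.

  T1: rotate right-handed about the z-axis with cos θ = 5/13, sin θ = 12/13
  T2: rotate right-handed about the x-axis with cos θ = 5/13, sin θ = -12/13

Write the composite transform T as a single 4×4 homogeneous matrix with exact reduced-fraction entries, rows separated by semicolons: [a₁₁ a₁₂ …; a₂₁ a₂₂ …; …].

T = [5/13 -12/13 0 0; 60/169 25/169 12/13 0; -144/169 -60/169 5/13 0; 0 0 0 1]

T1 = [5/13 -12/13 0 0; 12/13 5/13 0 0; 0 0 1 0; 0 0 0 1]
T2·T1 = [5/13 -12/13 0 0; 60/169 25/169 12/13 0; -144/169 -60/169 5/13 0; 0 0 0 1]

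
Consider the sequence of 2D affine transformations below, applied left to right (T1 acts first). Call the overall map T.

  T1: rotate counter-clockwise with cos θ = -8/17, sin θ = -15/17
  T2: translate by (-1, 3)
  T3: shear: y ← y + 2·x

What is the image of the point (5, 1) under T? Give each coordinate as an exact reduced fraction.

T(p) = (-42/17, -116/17)

T1 rotate counter-clockwise with cos θ = -8/17, sin θ = -15/17: (5, 1) → (-25/17, -83/17)
T2 translate by (-1, 3): (-25/17, -83/17) → (-42/17, -32/17)
T3 shear: y ← y + 2·x: (-42/17, -32/17) → (-42/17, -116/17)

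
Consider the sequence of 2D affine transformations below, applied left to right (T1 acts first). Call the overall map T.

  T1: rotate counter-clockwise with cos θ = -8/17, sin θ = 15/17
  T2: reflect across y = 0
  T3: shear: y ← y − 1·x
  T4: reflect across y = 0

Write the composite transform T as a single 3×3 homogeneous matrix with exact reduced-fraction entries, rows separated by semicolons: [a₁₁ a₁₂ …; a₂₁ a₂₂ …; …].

T1 = [-8/17 -15/17 0; 15/17 -8/17 0; 0 0 1]
T2·T1 = [-8/17 -15/17 0; -15/17 8/17 0; 0 0 1]
T3·…·T1 = [-8/17 -15/17 0; -7/17 23/17 0; 0 0 1]
T4·…·T1 = [-8/17 -15/17 0; 7/17 -23/17 0; 0 0 1]

T = [-8/17 -15/17 0; 7/17 -23/17 0; 0 0 1]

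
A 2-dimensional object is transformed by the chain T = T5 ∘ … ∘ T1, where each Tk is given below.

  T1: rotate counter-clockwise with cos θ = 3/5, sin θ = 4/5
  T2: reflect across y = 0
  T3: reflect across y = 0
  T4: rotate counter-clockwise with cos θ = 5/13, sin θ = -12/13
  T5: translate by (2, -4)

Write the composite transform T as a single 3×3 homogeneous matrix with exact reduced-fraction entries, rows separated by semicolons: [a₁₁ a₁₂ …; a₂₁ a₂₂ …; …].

T1 = [3/5 -4/5 0; 4/5 3/5 0; 0 0 1]
T2·T1 = [3/5 -4/5 0; -4/5 -3/5 0; 0 0 1]
T3·…·T1 = [3/5 -4/5 0; 4/5 3/5 0; 0 0 1]
T4·…·T1 = [63/65 16/65 0; -16/65 63/65 0; 0 0 1]
T5·…·T1 = [63/65 16/65 2; -16/65 63/65 -4; 0 0 1]

T = [63/65 16/65 2; -16/65 63/65 -4; 0 0 1]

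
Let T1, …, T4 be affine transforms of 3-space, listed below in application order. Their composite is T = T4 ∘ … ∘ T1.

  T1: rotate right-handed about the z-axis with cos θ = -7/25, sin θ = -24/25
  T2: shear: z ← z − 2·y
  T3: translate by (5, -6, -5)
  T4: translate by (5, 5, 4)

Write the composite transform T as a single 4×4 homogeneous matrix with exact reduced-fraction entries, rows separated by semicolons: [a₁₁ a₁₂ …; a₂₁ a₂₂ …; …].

T = [-7/25 24/25 0 10; -24/25 -7/25 0 -1; 48/25 14/25 1 -1; 0 0 0 1]

T1 = [-7/25 24/25 0 0; -24/25 -7/25 0 0; 0 0 1 0; 0 0 0 1]
T2·T1 = [-7/25 24/25 0 0; -24/25 -7/25 0 0; 48/25 14/25 1 0; 0 0 0 1]
T3·…·T1 = [-7/25 24/25 0 5; -24/25 -7/25 0 -6; 48/25 14/25 1 -5; 0 0 0 1]
T4·…·T1 = [-7/25 24/25 0 10; -24/25 -7/25 0 -1; 48/25 14/25 1 -1; 0 0 0 1]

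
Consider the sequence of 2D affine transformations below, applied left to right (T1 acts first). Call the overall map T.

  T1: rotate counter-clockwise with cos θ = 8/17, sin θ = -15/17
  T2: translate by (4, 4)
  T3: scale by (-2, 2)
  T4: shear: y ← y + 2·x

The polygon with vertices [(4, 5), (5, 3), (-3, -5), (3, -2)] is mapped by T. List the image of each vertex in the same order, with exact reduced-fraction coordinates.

T1 rotate counter-clockwise with cos θ = 8/17, sin θ = -15/17: (4, 5) → (107/17, -20/17); (5, 3) → (5, -3); (-3, -5) → (-99/17, 5/17); (3, -2) → (-6/17, -61/17)
T2 translate by (4, 4): (107/17, -20/17) → (175/17, 48/17); (5, -3) → (9, 1); (-99/17, 5/17) → (-31/17, 73/17); (-6/17, -61/17) → (62/17, 7/17)
T3 scale by (-2, 2): (175/17, 48/17) → (-350/17, 96/17); (9, 1) → (-18, 2); (-31/17, 73/17) → (62/17, 146/17); (62/17, 7/17) → (-124/17, 14/17)
T4 shear: y ← y + 2·x: (-350/17, 96/17) → (-350/17, -604/17); (-18, 2) → (-18, -34); (62/17, 146/17) → (62/17, 270/17); (-124/17, 14/17) → (-124/17, -234/17)

image vertices: (-350/17, -604/17), (-18, -34), (62/17, 270/17), (-124/17, -234/17)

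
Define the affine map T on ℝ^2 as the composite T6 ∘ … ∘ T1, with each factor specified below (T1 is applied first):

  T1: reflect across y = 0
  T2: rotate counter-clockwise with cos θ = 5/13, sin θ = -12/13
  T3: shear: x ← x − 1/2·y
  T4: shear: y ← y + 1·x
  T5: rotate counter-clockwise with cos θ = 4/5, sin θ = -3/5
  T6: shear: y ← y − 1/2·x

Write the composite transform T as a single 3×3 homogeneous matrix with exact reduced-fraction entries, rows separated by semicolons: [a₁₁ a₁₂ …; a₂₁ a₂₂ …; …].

T = [41/65 -163/130 0; -23/26 9/52 0; 0 0 1]

T1 = [1 0 0; 0 -1 0; 0 0 1]
T2·T1 = [5/13 -12/13 0; -12/13 -5/13 0; 0 0 1]
T3·…·T1 = [11/13 -19/26 0; -12/13 -5/13 0; 0 0 1]
T4·…·T1 = [11/13 -19/26 0; -1/13 -29/26 0; 0 0 1]
T5·…·T1 = [41/65 -163/130 0; -37/65 -59/130 0; 0 0 1]
T6·…·T1 = [41/65 -163/130 0; -23/26 9/52 0; 0 0 1]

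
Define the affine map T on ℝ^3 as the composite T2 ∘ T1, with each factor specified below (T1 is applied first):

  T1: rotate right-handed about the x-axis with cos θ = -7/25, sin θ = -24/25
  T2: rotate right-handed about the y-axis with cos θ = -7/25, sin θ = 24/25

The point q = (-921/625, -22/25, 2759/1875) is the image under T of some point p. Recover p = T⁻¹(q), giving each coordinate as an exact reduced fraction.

p = (-1, 2, -1/3)

T1 = [1 0 0 0; 0 -7/25 24/25 0; 0 -24/25 -7/25 0; 0 0 0 1]
T2·T1 = [-7/25 -576/625 -168/625 0; 0 -7/25 24/25 0; -24/25 168/625 49/625 0; 0 0 0 1]
det M = 1; M⁻¹ = [-7/25 0 -24/25 0; -576/625 -7/25 168/625 0; -168/625 24/25 49/625 0; 0 0 0 1]
M⁻¹ · (-921/625, -22/25, 2759/1875)ᵀ = (-1, 2, -1/3)ᵀ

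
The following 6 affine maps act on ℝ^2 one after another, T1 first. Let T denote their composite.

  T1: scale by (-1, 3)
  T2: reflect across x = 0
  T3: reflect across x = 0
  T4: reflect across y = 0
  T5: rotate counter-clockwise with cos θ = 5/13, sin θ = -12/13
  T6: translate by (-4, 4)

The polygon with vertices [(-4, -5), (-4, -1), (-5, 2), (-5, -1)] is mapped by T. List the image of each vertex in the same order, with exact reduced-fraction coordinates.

T1 scale by (-1, 3): (-4, -5) → (4, -15); (-4, -1) → (4, -3); (-5, 2) → (5, 6); (-5, -1) → (5, -3)
T2 reflect across x = 0: (4, -15) → (-4, -15); (4, -3) → (-4, -3); (5, 6) → (-5, 6); (5, -3) → (-5, -3)
T3 reflect across x = 0: (-4, -15) → (4, -15); (-4, -3) → (4, -3); (-5, 6) → (5, 6); (-5, -3) → (5, -3)
T4 reflect across y = 0: (4, -15) → (4, 15); (4, -3) → (4, 3); (5, 6) → (5, -6); (5, -3) → (5, 3)
T5 rotate counter-clockwise with cos θ = 5/13, sin θ = -12/13: (4, 15) → (200/13, 27/13); (4, 3) → (56/13, -33/13); (5, -6) → (-47/13, -90/13); (5, 3) → (61/13, -45/13)
T6 translate by (-4, 4): (200/13, 27/13) → (148/13, 79/13); (56/13, -33/13) → (4/13, 19/13); (-47/13, -90/13) → (-99/13, -38/13); (61/13, -45/13) → (9/13, 7/13)

image vertices: (148/13, 79/13), (4/13, 19/13), (-99/13, -38/13), (9/13, 7/13)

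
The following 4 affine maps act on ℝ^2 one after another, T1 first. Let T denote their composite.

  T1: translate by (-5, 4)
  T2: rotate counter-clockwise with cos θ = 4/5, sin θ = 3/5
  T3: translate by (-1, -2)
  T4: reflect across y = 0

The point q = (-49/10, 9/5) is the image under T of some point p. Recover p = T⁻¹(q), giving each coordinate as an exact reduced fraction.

p = (2, -3/2)

T1 = [1 0 -5; 0 1 4; 0 0 1]
T2·T1 = [4/5 -3/5 -32/5; 3/5 4/5 1/5; 0 0 1]
T3·…·T1 = [4/5 -3/5 -37/5; 3/5 4/5 -9/5; 0 0 1]
T4·…·T1 = [4/5 -3/5 -37/5; -3/5 -4/5 9/5; 0 0 1]
det M = -1; M⁻¹ = [4/5 -3/5 7; -3/5 -4/5 -3; 0 0 1]
M⁻¹ · (-49/10, 9/5)ᵀ = (2, -3/2)ᵀ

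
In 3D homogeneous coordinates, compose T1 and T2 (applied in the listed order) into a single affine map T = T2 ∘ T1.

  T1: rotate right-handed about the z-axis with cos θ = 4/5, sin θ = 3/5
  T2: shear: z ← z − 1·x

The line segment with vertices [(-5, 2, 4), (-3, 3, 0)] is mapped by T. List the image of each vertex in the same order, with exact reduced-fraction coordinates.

image vertices: (-26/5, -7/5, 46/5), (-21/5, 3/5, 21/5)

T1 rotate right-handed about the z-axis with cos θ = 4/5, sin θ = 3/5: (-5, 2, 4) → (-26/5, -7/5, 4); (-3, 3, 0) → (-21/5, 3/5, 0)
T2 shear: z ← z − 1·x: (-26/5, -7/5, 4) → (-26/5, -7/5, 46/5); (-21/5, 3/5, 0) → (-21/5, 3/5, 21/5)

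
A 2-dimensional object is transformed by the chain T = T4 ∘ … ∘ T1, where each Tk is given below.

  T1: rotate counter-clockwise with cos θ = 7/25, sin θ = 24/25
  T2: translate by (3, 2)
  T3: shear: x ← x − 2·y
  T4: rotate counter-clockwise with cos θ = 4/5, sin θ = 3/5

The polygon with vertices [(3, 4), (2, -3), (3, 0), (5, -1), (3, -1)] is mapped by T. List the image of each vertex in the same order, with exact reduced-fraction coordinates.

image vertices: (-66/5, -12/5), (-203/125, 329/125), (-958/125, 44/125), (-1257/125, 76/125), (-157/25, 26/25)

T1 rotate counter-clockwise with cos θ = 7/25, sin θ = 24/25: (3, 4) → (-3, 4); (2, -3) → (86/25, 27/25); (3, 0) → (21/25, 72/25); (5, -1) → (59/25, 113/25); (3, -1) → (9/5, 13/5)
T2 translate by (3, 2): (-3, 4) → (0, 6); (86/25, 27/25) → (161/25, 77/25); (21/25, 72/25) → (96/25, 122/25); (59/25, 113/25) → (134/25, 163/25); (9/5, 13/5) → (24/5, 23/5)
T3 shear: x ← x − 2·y: (0, 6) → (-12, 6); (161/25, 77/25) → (7/25, 77/25); (96/25, 122/25) → (-148/25, 122/25); (134/25, 163/25) → (-192/25, 163/25); (24/5, 23/5) → (-22/5, 23/5)
T4 rotate counter-clockwise with cos θ = 4/5, sin θ = 3/5: (-12, 6) → (-66/5, -12/5); (7/25, 77/25) → (-203/125, 329/125); (-148/25, 122/25) → (-958/125, 44/125); (-192/25, 163/25) → (-1257/125, 76/125); (-22/5, 23/5) → (-157/25, 26/25)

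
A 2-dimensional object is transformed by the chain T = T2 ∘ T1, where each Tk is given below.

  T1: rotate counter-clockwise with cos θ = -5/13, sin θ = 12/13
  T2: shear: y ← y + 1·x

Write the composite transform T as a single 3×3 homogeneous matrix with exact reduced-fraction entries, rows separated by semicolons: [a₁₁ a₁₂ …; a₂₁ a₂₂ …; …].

T = [-5/13 -12/13 0; 7/13 -17/13 0; 0 0 1]

T1 = [-5/13 -12/13 0; 12/13 -5/13 0; 0 0 1]
T2·T1 = [-5/13 -12/13 0; 7/13 -17/13 0; 0 0 1]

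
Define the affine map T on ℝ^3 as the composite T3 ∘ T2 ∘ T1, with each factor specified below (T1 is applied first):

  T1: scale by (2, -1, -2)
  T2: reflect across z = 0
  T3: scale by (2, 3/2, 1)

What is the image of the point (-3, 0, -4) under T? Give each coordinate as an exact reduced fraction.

T(p) = (-12, 0, -8)

T1 scale by (2, -1, -2): (-3, 0, -4) → (-6, 0, 8)
T2 reflect across z = 0: (-6, 0, 8) → (-6, 0, -8)
T3 scale by (2, 3/2, 1): (-6, 0, -8) → (-12, 0, -8)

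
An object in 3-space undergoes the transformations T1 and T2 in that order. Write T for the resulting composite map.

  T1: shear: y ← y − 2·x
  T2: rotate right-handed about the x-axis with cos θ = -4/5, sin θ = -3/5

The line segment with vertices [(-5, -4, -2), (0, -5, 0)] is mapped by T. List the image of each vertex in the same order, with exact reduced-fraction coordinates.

image vertices: (-5, -6, -2), (0, 4, 3)

T1 shear: y ← y − 2·x: (-5, -4, -2) → (-5, 6, -2); (0, -5, 0) → (0, -5, 0)
T2 rotate right-handed about the x-axis with cos θ = -4/5, sin θ = -3/5: (-5, 6, -2) → (-5, -6, -2); (0, -5, 0) → (0, 4, 3)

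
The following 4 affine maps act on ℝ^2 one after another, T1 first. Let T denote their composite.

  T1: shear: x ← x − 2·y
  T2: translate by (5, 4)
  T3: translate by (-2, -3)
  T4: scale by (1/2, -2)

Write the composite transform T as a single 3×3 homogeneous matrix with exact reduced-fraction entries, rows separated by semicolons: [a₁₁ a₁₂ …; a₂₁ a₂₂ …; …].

T1 = [1 -2 0; 0 1 0; 0 0 1]
T2·T1 = [1 -2 5; 0 1 4; 0 0 1]
T3·…·T1 = [1 -2 3; 0 1 1; 0 0 1]
T4·…·T1 = [1/2 -1 3/2; 0 -2 -2; 0 0 1]

T = [1/2 -1 3/2; 0 -2 -2; 0 0 1]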